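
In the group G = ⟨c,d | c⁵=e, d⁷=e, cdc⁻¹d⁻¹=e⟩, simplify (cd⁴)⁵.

Compute successive powers of (cd⁴), reducing at each step:
  (cd⁴)²: (cd⁴) · c = c²d⁴;   (c²d⁴) · d⁴ = c²d
  (cd⁴)³: (c²d) · c = c³d;   (c³d) · d⁴ = c³d⁵
  (cd⁴)⁴: (c³d⁵) · c = c⁴d⁵;   (c⁴d⁵) · d⁴ = c⁴d²
  (cd⁴)⁵: (c⁴d²) · c = d²;   (d²) · d⁴ = d⁶

Answer: d⁶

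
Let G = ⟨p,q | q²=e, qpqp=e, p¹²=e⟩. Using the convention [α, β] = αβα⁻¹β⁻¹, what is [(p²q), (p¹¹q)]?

[(p²q), (p¹¹q)] = (p²q)·(p¹¹q)·(p²q)⁻¹·(p¹¹q)⁻¹.
  (p²q) · (p¹¹q) = p³
  (p³) · (p²q) = p⁵q
  (p⁵q) · (p¹¹q) = p⁶

Answer: p⁶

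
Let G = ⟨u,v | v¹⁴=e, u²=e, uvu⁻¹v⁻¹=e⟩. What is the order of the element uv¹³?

Compute successive powers until reaching e:
  (uv¹³)¹ = uv¹³, (uv¹³)² = v¹², (uv¹³)³ = uv¹¹, (uv¹³)⁴ = v¹⁰, (uv¹³)⁵ = uv⁹, (uv¹³)⁶ = v⁸, (uv¹³)⁷ = uv⁷, (uv¹³)⁸ = v⁶, (uv¹³)⁹ = uv⁵, (uv¹³)¹⁰ = v⁴, (uv¹³)¹¹ = uv³, (uv¹³)¹² = v², (uv¹³)¹³ = uv, (uv¹³)¹⁴ = e.
The smallest positive k with (uv¹³)ᵏ = e is 14.

Answer: 14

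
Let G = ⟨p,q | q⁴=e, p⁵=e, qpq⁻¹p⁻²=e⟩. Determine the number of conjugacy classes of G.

The conjugacy classes (representative and size) are:
  [e] (size 1), [p⁴] (size 4), [p²q] (size 5), [q²] (size 5), [p³q³] (size 5).
Class equation: 1 + 4 + 5 + 5 + 5 = 20 = |G|. So G has 5 conjugacy classes.

Answer: 5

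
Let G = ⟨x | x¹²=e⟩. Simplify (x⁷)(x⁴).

Compute (x⁷) · (x⁴) by multiplying left to right and reducing via the relations at each step:
  (x⁷) · x⁴ = x¹¹

Answer: x¹¹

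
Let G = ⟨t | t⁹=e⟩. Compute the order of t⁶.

Compute successive powers until reaching e:
  (t⁶)¹ = t⁶, (t⁶)² = t³, (t⁶)³ = e.
The smallest positive k with (t⁶)ᵏ = e is 3.

Answer: 3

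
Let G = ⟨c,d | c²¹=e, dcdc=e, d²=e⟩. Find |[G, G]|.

G' = [G, G] is generated by all commutators. The generator-pair commutators are: [c, d] = c².
The subgroup they normally generate is {e, c, c², c³, c⁴, c⁵, c⁶, c⁷, c⁸, c⁹, c¹⁰, c¹¹, c¹², c¹³, c¹⁴, c¹⁵, c¹⁶, c¹⁷, c¹⁸, c¹⁹, c²⁰}, of order 21.
Check: |G/G'| = 42/21 = 2 is the order of the abelianisation.

Answer: 21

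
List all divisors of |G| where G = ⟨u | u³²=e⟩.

|G| = 32 = 2⁵. By Lagrange's theorem the order of any subgroup divides 32; the divisors of 32 are 1, 2, 4, 8, 16, 32.

Answer: 1, 2, 4, 8, 16, 32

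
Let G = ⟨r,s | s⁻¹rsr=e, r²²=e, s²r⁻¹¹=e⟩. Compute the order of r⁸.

Compute successive powers until reaching e:
  (r⁸)¹ = r⁸, (r⁸)² = r¹⁶, (r⁸)³ = r², (r⁸)⁴ = r¹⁰, (r⁸)⁵ = r¹⁸, (r⁸)⁶ = r⁴, (r⁸)⁷ = r¹², (r⁸)⁸ = r²⁰, (r⁸)⁹ = r⁶, (r⁸)¹⁰ = r¹⁴, (r⁸)¹¹ = e.
The smallest positive k with (r⁸)ᵏ = e is 11.

Answer: 11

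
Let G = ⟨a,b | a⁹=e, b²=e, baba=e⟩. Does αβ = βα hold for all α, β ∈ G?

a·b = ab but b·a = a⁸b, so a·b ≠ b·a and G is not abelian.

Answer: No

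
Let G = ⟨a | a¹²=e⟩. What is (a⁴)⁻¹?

The order of (a⁴) is 3 (smallest k with (a⁴)ᵏ = e), so (a⁴)⁻¹ = (a⁴)² = a⁸.
Check: (a⁴) · (a⁸) → (a⁴) · a⁸ = e, giving e as required.

Answer: a⁸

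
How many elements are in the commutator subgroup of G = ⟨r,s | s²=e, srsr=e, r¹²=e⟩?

G' = [G, G] is generated by all commutators. The generator-pair commutators are: [r, s] = r².
The subgroup they normally generate is {e, r², r⁴, r⁶, r⁸, r¹⁰}, of order 6.
Check: |G/G'| = 24/6 = 4 is the order of the abelianisation.

Answer: 6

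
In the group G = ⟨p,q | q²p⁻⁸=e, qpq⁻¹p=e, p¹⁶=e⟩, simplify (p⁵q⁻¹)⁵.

Compute successive powers of (p⁵q⁻¹), reducing at each step:
  (p⁵q⁻¹)²: (p⁵q⁻¹) · p⁵ = q⁻¹;   (q⁻¹) · q⁻¹ = p⁸
  (p⁵q⁻¹)³: (p⁸) · p⁵ = p¹³;   (p¹³) · q⁻¹ = p⁵q
  (p⁵q⁻¹)⁴: (p⁵q) · p⁵ = q;   q · q⁻¹ = e
  (p⁵q⁻¹)⁵: e · p⁵ = p⁵;   (p⁵) · q⁻¹ = p⁵q⁻¹

Answer: p⁵q⁻¹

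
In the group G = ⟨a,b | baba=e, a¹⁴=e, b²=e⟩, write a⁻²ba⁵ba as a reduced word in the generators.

Multiply left to right, reducing at each step:
  (a¹²) · b = a¹²b
  (a¹²b) · a⁵ = a⁷b
  (a⁷b) · b = a⁷
  (a⁷) · a = a⁸

Answer: a⁸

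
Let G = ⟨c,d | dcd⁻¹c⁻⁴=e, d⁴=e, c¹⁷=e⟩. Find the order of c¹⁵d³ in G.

Compute successive powers until reaching e:
  (c¹⁵d³)¹ = c¹⁵d³, (c¹⁵d³)² = c⁶d², (c¹⁵d³)³ = c⁸d, (c¹⁵d³)⁴ = e.
The smallest positive k with (c¹⁵d³)ᵏ = e is 4.

Answer: 4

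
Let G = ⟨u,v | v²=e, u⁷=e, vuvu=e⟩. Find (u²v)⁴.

Compute successive powers of (u²v), reducing at each step:
  (u²v)²: (u²v) · u² = v;   v · v = e
  (u²v)³: e · u² = u²;   (u²) · v = u²v
  (u²v)⁴: (u²v) · u² = v;   v · v = e

Answer: e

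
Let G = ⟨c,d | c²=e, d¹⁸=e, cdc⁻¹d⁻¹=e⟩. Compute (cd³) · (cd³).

Compute (cd³) · (cd³) by multiplying left to right and reducing via the relations at each step:
  (cd³) · c = d³
  (d³) · d³ = d⁶

Answer: d⁶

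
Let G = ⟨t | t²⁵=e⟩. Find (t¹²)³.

Compute successive powers of (t¹²), reducing at each step:
  (t¹²)²: (t¹²) · t¹² = t²⁴
  (t¹²)³: (t²⁴) · t¹² = t¹¹

Answer: t¹¹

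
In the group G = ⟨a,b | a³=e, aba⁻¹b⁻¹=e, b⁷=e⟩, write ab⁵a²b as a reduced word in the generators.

Multiply left to right, reducing at each step:
  a · b⁵ = ab⁵
  (ab⁵) · a² = b⁵
  (b⁵) · b = b⁶

Answer: b⁶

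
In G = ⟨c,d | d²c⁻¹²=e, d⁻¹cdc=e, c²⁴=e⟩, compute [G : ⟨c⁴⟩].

First find ord(c⁴) by computing successive powers:
  (c⁴)¹ = c⁴, (c⁴)² = c⁸, (c⁴)³ = c¹², (c⁴)⁴ = c¹⁶, (c⁴)⁵ = c²⁰, (c⁴)⁶ = e.
So |⟨c⁴⟩| = ord(c⁴) = 6. With |G| = 48, by Lagrange [G : ⟨c⁴⟩] = 48/6 = 8.

Answer: 8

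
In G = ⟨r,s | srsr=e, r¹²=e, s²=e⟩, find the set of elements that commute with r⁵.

⟨r⁵⟩ ⊆ C_G(r⁵) since powers of r⁵ commute with r⁵; so |C_G(r⁵)| ≥ |⟨r⁵⟩| = 12.
By orbit–stabilizer, |C_G(r⁵)| = |G| / |conj. class of r⁵| = 24 / 2 = 12.
The 12 elements commuting with r⁵ are {e, r, r², r³, r⁴, r⁵, r⁶, r⁷, r⁸, r⁹, r¹⁰, r¹¹}.

Answer: {e, r, r², r³, r⁴, r⁵, r⁶, r⁷, r⁸, r⁹, r¹⁰, r¹¹}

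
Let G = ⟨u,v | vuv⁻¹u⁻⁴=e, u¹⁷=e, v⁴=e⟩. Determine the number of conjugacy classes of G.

The conjugacy classes (representative and size) are:
  [e] (size 1), [u⁴] (size 4), [u²] (size 4), [u⁵] (size 4), [u¹¹] (size 4), [u⁷v] (size 17), [u³v²] (size 17), [u⁹v³] (size 17).
Class equation: 1 + 4 + 4 + 4 + 4 + 17 + 17 + 17 = 68 = |G|. So G has 8 conjugacy classes.

Answer: 8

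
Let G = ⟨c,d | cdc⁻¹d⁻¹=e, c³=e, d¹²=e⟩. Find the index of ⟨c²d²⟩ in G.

First find ord(c²d²) by computing successive powers:
  (c²d²)¹ = c²d², (c²d²)² = cd⁴, (c²d²)³ = d⁶, (c²d²)⁴ = c²d⁸, (c²d²)⁵ = cd¹⁰, (c²d²)⁶ = e.
So |⟨c²d²⟩| = ord(c²d²) = 6. With |G| = 36, by Lagrange [G : ⟨c²d²⟩] = 36/6 = 6.

Answer: 6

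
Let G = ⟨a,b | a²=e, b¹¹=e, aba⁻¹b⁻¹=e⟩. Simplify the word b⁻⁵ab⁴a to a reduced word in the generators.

Multiply left to right, reducing at each step:
  (b⁶) · a = ab⁶
  (ab⁶) · b⁴ = ab¹⁰
  (ab¹⁰) · a = b¹⁰

Answer: b¹⁰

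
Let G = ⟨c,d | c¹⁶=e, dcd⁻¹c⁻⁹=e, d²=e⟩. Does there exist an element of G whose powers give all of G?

Every cyclic group is abelian. But c·d = cd while d·c = c⁹d, so c·d ≠ d·c and G is not abelian. Hence G is not cyclic.

Answer: No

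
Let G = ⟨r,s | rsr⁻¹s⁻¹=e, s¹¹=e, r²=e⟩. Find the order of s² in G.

Compute successive powers until reaching e:
  (s²)¹ = s², (s²)² = s⁴, (s²)³ = s⁶, (s²)⁴ = s⁸, (s²)⁵ = s¹⁰, (s²)⁶ = s, (s²)⁷ = s³, (s²)⁸ = s⁵, (s²)⁹ = s⁷, (s²)¹⁰ = s⁹, (s²)¹¹ = e.
The smallest positive k with (s²)ᵏ = e is 11.

Answer: 11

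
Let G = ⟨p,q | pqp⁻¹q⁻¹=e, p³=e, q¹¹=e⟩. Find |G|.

Enumerate words in the generators, reducing via the relations: the distinct elements are
  {e, p, q, pq, p², q², q³, q⁴, q⁵, q⁶, q⁷, q⁸, q⁹, pq², pq³, pq⁴, pq⁵, pq⁶, pq⁷, pq⁸, pq⁹, p²q, q¹⁰, pq¹⁰, p²q², p²q³, p²q⁴, p²q⁵, p²q⁶, p²q⁷, p²q⁸, p²q⁹, p²q¹⁰}.
No further products give new elements, so |G| = 33.

Answer: 33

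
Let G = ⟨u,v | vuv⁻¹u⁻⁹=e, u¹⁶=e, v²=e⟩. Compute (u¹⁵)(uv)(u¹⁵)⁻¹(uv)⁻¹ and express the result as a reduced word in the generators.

[(u¹⁵), (uv)] = (u¹⁵)·(uv)·(u¹⁵)⁻¹·(uv)⁻¹.
  (u¹⁵) · (uv) = v
  v · u = u⁹v
  (u⁹v) · (u⁷v) = u⁸

Answer: u⁸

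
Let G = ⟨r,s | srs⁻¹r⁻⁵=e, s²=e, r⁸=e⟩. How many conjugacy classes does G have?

The conjugacy classes (representative and size) are:
  [e] (size 1), [r⁵] (size 2), [r²] (size 1), [r⁷] (size 2), [r⁴] (size 1), [r⁶] (size 1), [s] (size 2), [r⁵s] (size 2), [r²s] (size 2), [r³s] (size 2).
Class equation: 1 + 2 + 1 + 2 + 1 + 1 + 2 + 2 + 2 + 2 = 16 = |G|. So G has 10 conjugacy classes.

Answer: 10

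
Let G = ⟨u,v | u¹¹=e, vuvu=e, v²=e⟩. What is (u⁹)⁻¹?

The order of (u⁹) is 11 (smallest k with (u⁹)ᵏ = e), so (u⁹)⁻¹ = (u⁹)¹⁰ = u².
Check: (u⁹) · (u²) → (u⁹) · u² = e, giving e as required.

Answer: u²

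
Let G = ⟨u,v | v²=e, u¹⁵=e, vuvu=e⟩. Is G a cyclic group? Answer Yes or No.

Every cyclic group is abelian. But u·v = uv while v·u = u¹⁴v, so u·v ≠ v·u and G is not abelian. Hence G is not cyclic.

Answer: No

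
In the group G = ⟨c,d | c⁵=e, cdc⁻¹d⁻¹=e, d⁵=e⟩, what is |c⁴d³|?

Compute successive powers until reaching e:
  (c⁴d³)¹ = c⁴d³, (c⁴d³)² = c³d, (c⁴d³)³ = c²d⁴, (c⁴d³)⁴ = cd², (c⁴d³)⁵ = e.
The smallest positive k with (c⁴d³)ᵏ = e is 5.

Answer: 5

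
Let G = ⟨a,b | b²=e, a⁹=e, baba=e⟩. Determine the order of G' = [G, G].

G' = [G, G] is generated by all commutators. The generator-pair commutators are: [a, b] = a².
The subgroup they normally generate is {e, a, a², a³, a⁴, a⁵, a⁶, a⁷, a⁸}, of order 9.
Check: |G/G'| = 18/9 = 2 is the order of the abelianisation.

Answer: 9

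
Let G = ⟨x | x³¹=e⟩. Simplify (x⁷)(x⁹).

Compute (x⁷) · (x⁹) by multiplying left to right and reducing via the relations at each step:
  (x⁷) · x⁹ = x¹⁶

Answer: x¹⁶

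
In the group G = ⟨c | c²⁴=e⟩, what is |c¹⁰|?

Compute successive powers until reaching e:
  (c¹⁰)¹ = c¹⁰, (c¹⁰)² = c²⁰, (c¹⁰)³ = c⁶, (c¹⁰)⁴ = c¹⁶, (c¹⁰)⁵ = c², (c¹⁰)⁶ = c¹², (c¹⁰)⁷ = c²², (c¹⁰)⁸ = c⁸, (c¹⁰)⁹ = c¹⁸, (c¹⁰)¹⁰ = c⁴, (c¹⁰)¹¹ = c¹⁴, (c¹⁰)¹² = e.
The smallest positive k with (c¹⁰)ᵏ = e is 12.

Answer: 12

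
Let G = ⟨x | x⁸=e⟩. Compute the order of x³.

Compute successive powers until reaching e:
  (x³)¹ = x³, (x³)² = x⁶, (x³)³ = x, (x³)⁴ = x⁴, (x³)⁵ = x⁷, (x³)⁶ = x², (x³)⁷ = x⁵, (x³)⁸ = e.
The smallest positive k with (x³)ᵏ = e is 8.

Answer: 8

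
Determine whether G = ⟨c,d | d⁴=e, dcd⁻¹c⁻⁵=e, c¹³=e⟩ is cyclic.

Every cyclic group is abelian. But c·d = cd while d·c = c⁵d, so c·d ≠ d·c and G is not abelian. Hence G is not cyclic.

Answer: No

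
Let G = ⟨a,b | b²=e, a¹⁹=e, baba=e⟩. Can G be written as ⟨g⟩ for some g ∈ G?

Every cyclic group is abelian. But a·b = ab while b·a = a¹⁸b, so a·b ≠ b·a and G is not abelian. Hence G is not cyclic.

Answer: No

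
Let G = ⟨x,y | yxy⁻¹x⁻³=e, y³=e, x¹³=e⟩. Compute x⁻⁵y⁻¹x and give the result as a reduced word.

Multiply left to right, reducing at each step:
  (x⁸) · y⁻¹ = x⁸y²
  (x⁸y²) · x = x⁴y²

Answer: x⁴y²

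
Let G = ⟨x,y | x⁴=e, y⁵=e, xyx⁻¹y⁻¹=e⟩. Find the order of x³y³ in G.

Compute successive powers until reaching e:
  (x³y³)¹ = x³y³, (x³y³)² = x²y, (x³y³)³ = xy⁴, (x³y³)⁴ = y², (x³y³)⁵ = x³, (x³y³)⁶ = x²y³, (x³y³)⁷ = xy, (x³y³)⁸ = y⁴, (x³y³)⁹ = x³y², (x³y³)¹⁰ = x², (x³y³)¹¹ = xy³, (x³y³)¹² = y, (x³y³)¹³ = x³y⁴, (x³y³)¹⁴ = x²y², (x³y³)¹⁵ = x, (x³y³)¹⁶ = y³, (x³y³)¹⁷ = x³y, (x³y³)¹⁸ = x²y⁴, (x³y³)¹⁹ = xy², (x³y³)²⁰ = e.
The smallest positive k with (x³y³)ᵏ = e is 20.

Answer: 20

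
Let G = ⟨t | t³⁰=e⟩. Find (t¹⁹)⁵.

Compute successive powers of (t¹⁹), reducing at each step:
  (t¹⁹)²: (t¹⁹) · t¹⁹ = t⁸
  (t¹⁹)³: (t⁸) · t¹⁹ = t²⁷
  (t¹⁹)⁴: (t²⁷) · t¹⁹ = t¹⁶
  (t¹⁹)⁵: (t¹⁶) · t¹⁹ = t⁵

Answer: t⁵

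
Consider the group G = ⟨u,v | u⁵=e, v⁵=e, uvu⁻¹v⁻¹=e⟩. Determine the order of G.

Enumerate words in the generators, reducing via the relations: the distinct elements are
  {e, u, v, uv, u², u³, u⁴, v², v³, v⁴, uv², uv³, uv⁴, u²v, u³v, u⁴v, u²v², u²v³, u²v⁴, u³v², u³v³, u³v⁴, u⁴v², u⁴v³, u⁴v⁴}.
No further products give new elements, so |G| = 25.

Answer: 25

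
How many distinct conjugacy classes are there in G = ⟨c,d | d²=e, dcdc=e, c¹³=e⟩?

The conjugacy classes (representative and size) are:
  [e] (size 1), [c¹²] (size 2), [c¹¹] (size 2), [c³] (size 2), [c⁴] (size 2), [c⁸] (size 2), [c⁶] (size 2), [d] (size 13).
Class equation: 1 + 2 + 2 + 2 + 2 + 2 + 2 + 13 = 26 = |G|. So G has 8 conjugacy classes.

Answer: 8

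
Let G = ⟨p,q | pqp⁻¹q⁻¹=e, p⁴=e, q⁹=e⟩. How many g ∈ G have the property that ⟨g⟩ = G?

G is cyclic of order 36. An element generates G iff its order is 36, and a cyclic group of order 36 has exactly φ(36) = 12 such elements.

Answer: 12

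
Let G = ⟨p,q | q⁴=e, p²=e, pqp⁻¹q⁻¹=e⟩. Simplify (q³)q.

Compute (q³) · q by multiplying left to right and reducing via the relations at each step:
  (q³) · q = e

Answer: e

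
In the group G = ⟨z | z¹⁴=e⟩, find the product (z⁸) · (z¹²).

Compute (z⁸) · (z¹²) by multiplying left to right and reducing via the relations at each step:
  (z⁸) · z¹² = z⁶

Answer: z⁶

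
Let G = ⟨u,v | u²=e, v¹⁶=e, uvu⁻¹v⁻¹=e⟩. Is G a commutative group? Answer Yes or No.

Each pair of generators commutes: u·v = uv = v·u. Since the generators pairwise commute, every element of G commutes with every other, so G is abelian.

Answer: Yes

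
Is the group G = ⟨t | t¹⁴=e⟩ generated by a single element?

|G| = 14. The element t has order 14 (its powers give 14 distinct elements), so ⟨t⟩ = G and G is cyclic.

Answer: Yes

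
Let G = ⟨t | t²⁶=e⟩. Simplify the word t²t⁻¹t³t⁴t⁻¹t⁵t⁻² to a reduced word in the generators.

Multiply left to right, reducing at each step:
  (t²) · t⁻¹ = t
  t · t³ = t⁴
  (t⁴) · t⁴ = t⁸
  (t⁸) · t⁻¹ = t⁷
  (t⁷) · t⁵ = t¹²
  (t¹²) · t⁻² = t¹⁰

Answer: t¹⁰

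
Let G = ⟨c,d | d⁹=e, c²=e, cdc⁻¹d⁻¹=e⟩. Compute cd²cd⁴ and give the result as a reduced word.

Multiply left to right, reducing at each step:
  c · d² = cd²
  (cd²) · c = d²
  (d²) · d⁴ = d⁶

Answer: d⁶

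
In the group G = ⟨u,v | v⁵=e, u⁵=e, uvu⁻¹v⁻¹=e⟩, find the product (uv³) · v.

Compute (uv³) · v by multiplying left to right and reducing via the relations at each step:
  (uv³) · v = uv⁴

Answer: uv⁴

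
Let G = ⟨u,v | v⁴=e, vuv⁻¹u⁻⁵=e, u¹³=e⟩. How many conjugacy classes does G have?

The conjugacy classes (representative and size) are:
  [e] (size 1), [u] (size 4), [u²] (size 4), [u⁹] (size 4), [u¹²v] (size 13), [u⁴v²] (size 13), [u¹²v³] (size 13).
Class equation: 1 + 4 + 4 + 4 + 13 + 13 + 13 = 52 = |G|. So G has 7 conjugacy classes.

Answer: 7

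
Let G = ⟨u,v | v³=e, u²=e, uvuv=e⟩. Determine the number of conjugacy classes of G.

The conjugacy classes (representative and size) are:
  [e] (size 1), [uv²] (size 3), [v²] (size 2).
Class equation: 1 + 3 + 2 = 6 = |G|. So G has 3 conjugacy classes.

Answer: 3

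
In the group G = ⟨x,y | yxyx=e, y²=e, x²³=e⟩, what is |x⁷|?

Compute successive powers until reaching e:
  (x⁷)¹ = x⁷, (x⁷)² = x¹⁴, (x⁷)³ = x²¹, (x⁷)⁴ = x⁵, (x⁷)⁵ = x¹², (x⁷)⁶ = x¹⁹, (x⁷)⁷ = x³, (x⁷)⁸ = x¹⁰, (x⁷)⁹ = x¹⁷, (x⁷)¹⁰ = x, (x⁷)¹¹ = x⁸, (x⁷)¹² = x¹⁵, (x⁷)¹³ = x²², (x⁷)¹⁴ = x⁶, (x⁷)¹⁵ = x¹³, (x⁷)¹⁶ = x²⁰, (x⁷)¹⁷ = x⁴, (x⁷)¹⁸ = x¹¹, (x⁷)¹⁹ = x¹⁸, (x⁷)²⁰ = x², (x⁷)²¹ = x⁹, (x⁷)²² = x¹⁶, (x⁷)²³ = e.
The smallest positive k with (x⁷)ᵏ = e is 23.

Answer: 23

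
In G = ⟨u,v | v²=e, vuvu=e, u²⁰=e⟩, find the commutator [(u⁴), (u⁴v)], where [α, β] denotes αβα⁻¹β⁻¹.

[(u⁴), (u⁴v)] = (u⁴)·(u⁴v)·(u⁴)⁻¹·(u⁴v)⁻¹.
  (u⁴) · (u⁴v) = u⁸v
  (u⁸v) · (u¹⁶) = u¹²v
  (u¹²v) · (u⁴v) = u⁸

Answer: u⁸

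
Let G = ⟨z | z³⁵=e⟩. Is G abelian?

G has a single generator, so G is cyclic and hence abelian.

Answer: Yes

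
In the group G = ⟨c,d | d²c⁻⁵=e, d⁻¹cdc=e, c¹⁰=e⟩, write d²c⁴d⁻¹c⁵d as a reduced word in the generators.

Multiply left to right, reducing at each step:
  (c⁵) · c⁴ = c⁹
  (c⁹) · d⁻¹ = c⁴d
  (c⁴d) · c⁵ = c⁴d⁻¹
  (c⁴d⁻¹) · d = c⁴

Answer: c⁴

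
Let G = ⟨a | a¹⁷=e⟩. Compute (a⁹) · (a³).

Compute (a⁹) · (a³) by multiplying left to right and reducing via the relations at each step:
  (a⁹) · a³ = a¹²

Answer: a¹²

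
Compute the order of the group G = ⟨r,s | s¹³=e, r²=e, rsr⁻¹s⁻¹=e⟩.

Enumerate words in the generators, reducing via the relations: the distinct elements are
  {e, r, s, rs, s², s³, s⁴, s⁵, s⁶, s⁷, s⁸, s⁹, rs², rs³, rs⁴, rs⁵, rs⁶, rs⁷, rs⁸, rs⁹, s¹², s¹¹, s¹⁰, rs¹², rs¹¹, rs¹⁰}.
No further products give new elements, so |G| = 26.

Answer: 26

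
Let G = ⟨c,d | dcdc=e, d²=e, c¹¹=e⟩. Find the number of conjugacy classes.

The conjugacy classes (representative and size) are:
  [e] (size 1), [c¹⁰] (size 2), [c²] (size 2), [c³] (size 2), [c⁷] (size 2), [c⁶] (size 2), [c²d] (size 11).
Class equation: 1 + 2 + 2 + 2 + 2 + 2 + 11 = 22 = |G|. So G has 7 conjugacy classes.

Answer: 7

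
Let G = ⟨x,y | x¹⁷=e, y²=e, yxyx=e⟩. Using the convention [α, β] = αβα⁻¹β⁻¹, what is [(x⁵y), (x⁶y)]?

[(x⁵y), (x⁶y)] = (x⁵y)·(x⁶y)·(x⁵y)⁻¹·(x⁶y)⁻¹.
  (x⁵y) · (x⁶y) = x¹⁶
  (x¹⁶) · (x⁵y) = x⁴y
  (x⁴y) · (x⁶y) = x¹⁵

Answer: x¹⁵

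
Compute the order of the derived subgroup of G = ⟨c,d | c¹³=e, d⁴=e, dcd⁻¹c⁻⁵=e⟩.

G' = [G, G] is generated by all commutators. The generator-pair commutators are: [c, d] = c⁹.
The subgroup they normally generate is {e, c, c², c³, c⁴, c⁵, c⁶, c⁷, c⁸, c⁹, c¹⁰, c¹¹, c¹²}, of order 13.
Check: |G/G'| = 52/13 = 4 is the order of the abelianisation.

Answer: 13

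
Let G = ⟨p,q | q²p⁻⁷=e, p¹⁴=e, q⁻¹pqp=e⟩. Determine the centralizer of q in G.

⟨q⟩ ⊆ C_G(q) since powers of q commute with q; so |C_G(q)| ≥ |⟨q⟩| = 4.
By orbit–stabilizer, |C_G(q)| = |G| / |conj. class of q| = 28 / 7 = 4.
The 4 elements commuting with q are {e, p⁷, q, q⁻¹}.

Answer: {e, p⁷, q, q⁻¹}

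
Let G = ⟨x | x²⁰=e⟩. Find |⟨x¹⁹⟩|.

|⟨x¹⁹⟩| equals the order of x¹⁹. Compute successive powers until reaching e:
  (x¹⁹)¹ = x¹⁹, (x¹⁹)² = x¹⁸, (x¹⁹)³ = x¹⁷, (x¹⁹)⁴ = x¹⁶, (x¹⁹)⁵ = x¹⁵, (x¹⁹)⁶ = x¹⁴, (x¹⁹)⁷ = x¹³, (x¹⁹)⁸ = x¹², (x¹⁹)⁹ = x¹¹, (x¹⁹)¹⁰ = x¹⁰, (x¹⁹)¹¹ = x⁹, (x¹⁹)¹² = x⁸, (x¹⁹)¹³ = x⁷, (x¹⁹)¹⁴ = x⁶, (x¹⁹)¹⁵ = x⁵, (x¹⁹)¹⁶ = x⁴, (x¹⁹)¹⁷ = x³, (x¹⁹)¹⁸ = x², (x¹⁹)¹⁹ = x, (x¹⁹)²⁰ = e.
The smallest positive k with (x¹⁹)ᵏ = e is 20, so |⟨x¹⁹⟩| = 20.

Answer: 20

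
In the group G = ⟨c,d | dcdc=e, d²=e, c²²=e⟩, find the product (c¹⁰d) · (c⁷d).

Compute (c¹⁰d) · (c⁷d) by multiplying left to right and reducing via the relations at each step:
  (c¹⁰d) · c⁷ = c³d
  (c³d) · d = c³

Answer: c³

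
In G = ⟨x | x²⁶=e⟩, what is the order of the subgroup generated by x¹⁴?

|⟨x¹⁴⟩| equals the order of x¹⁴. Compute successive powers until reaching e:
  (x¹⁴)¹ = x¹⁴, (x¹⁴)² = x², (x¹⁴)³ = x¹⁶, (x¹⁴)⁴ = x⁴, (x¹⁴)⁵ = x¹⁸, (x¹⁴)⁶ = x⁶, (x¹⁴)⁷ = x²⁰, (x¹⁴)⁸ = x⁸, (x¹⁴)⁹ = x²², (x¹⁴)¹⁰ = x¹⁰, (x¹⁴)¹¹ = x²⁴, (x¹⁴)¹² = x¹², (x¹⁴)¹³ = e.
The smallest positive k with (x¹⁴)ᵏ = e is 13, so |⟨x¹⁴⟩| = 13.

Answer: 13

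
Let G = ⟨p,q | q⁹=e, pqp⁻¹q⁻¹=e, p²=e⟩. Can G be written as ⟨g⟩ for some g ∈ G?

|G| = 18. The element pq has order 18 (its powers give 18 distinct elements), so ⟨pq⟩ = G and G is cyclic.

Answer: Yes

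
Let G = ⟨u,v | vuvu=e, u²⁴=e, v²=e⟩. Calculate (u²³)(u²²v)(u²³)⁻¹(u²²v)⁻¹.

[(u²³), (u²²v)] = (u²³)·(u²²v)·(u²³)⁻¹·(u²²v)⁻¹.
  (u²³) · (u²²v) = u²¹v
  (u²¹v) · u = u²⁰v
  (u²⁰v) · (u²²v) = u²²

Answer: u²²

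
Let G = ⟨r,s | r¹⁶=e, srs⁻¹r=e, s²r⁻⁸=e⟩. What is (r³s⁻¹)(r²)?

Compute (r³s⁻¹) · (r²) by multiplying left to right and reducing via the relations at each step:
  (r³s⁻¹) · r² = rs⁻¹

Answer: rs⁻¹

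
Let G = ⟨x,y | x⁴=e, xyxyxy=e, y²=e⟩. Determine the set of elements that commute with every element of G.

An element z ∈ Z(G) iff z commutes with every generator.
For example e is central: e·x = x = x·e; e·y = y = y·e.
Whereas x ∉ Z(G) since x·y = xy ≠ yx = y·x.
Checking each of the 24 elements this way gives Z(G) = {e}, of order 1.

Answer: {e}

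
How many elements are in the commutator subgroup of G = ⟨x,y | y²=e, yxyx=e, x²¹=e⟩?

G' = [G, G] is generated by all commutators. The generator-pair commutators are: [x, y] = x².
The subgroup they normally generate is {e, x, x², x³, x⁴, x⁵, x⁶, x⁷, x⁸, x⁹, x¹⁰, x¹¹, x¹², x¹³, x¹⁴, x¹⁵, x¹⁶, x¹⁷, x¹⁸, x¹⁹, x²⁰}, of order 21.
Check: |G/G'| = 42/21 = 2 is the order of the abelianisation.

Answer: 21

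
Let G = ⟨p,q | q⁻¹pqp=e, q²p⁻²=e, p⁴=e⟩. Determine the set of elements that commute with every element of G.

An element z ∈ Z(G) iff z commutes with every generator.
For example p² is central: (p²)·p = p³ = p·(p²); (p²)·q = q⁻¹ = q·(p²).
Whereas p ∉ Z(G) since p·q = pq ≠ pq⁻¹ = q·p.
Checking each of the 8 elements this way gives Z(G) = {e, p²}, of order 2.

Answer: {e, p²}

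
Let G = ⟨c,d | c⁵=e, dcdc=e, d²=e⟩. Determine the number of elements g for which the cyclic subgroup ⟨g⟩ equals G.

⟨g⟩ = G would require ord(g) = |G| = 10, but the maximum element order in G is 5 < 10. So G is not cyclic and no single element generates it: the count is 0.

Answer: 0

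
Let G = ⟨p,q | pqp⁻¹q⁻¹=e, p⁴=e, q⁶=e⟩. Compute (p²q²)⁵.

Compute successive powers of (p²q²), reducing at each step:
  (p²q²)²: (p²q²) · p² = q²;   (q²) · q² = q⁴
  (p²q²)³: (q⁴) · p² = p²q⁴;   (p²q⁴) · q² = p²
  (p²q²)⁴: (p²) · p² = e;   e · q² = q²
  (p²q²)⁵: (q²) · p² = p²q²;   (p²q²) · q² = p²q⁴

Answer: p²q⁴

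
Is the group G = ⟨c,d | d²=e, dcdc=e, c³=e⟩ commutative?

c·d = cd but d·c = c²d, so c·d ≠ d·c and G is not abelian.

Answer: No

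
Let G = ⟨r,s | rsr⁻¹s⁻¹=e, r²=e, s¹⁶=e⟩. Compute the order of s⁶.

Compute successive powers until reaching e:
  (s⁶)¹ = s⁶, (s⁶)² = s¹², (s⁶)³ = s², (s⁶)⁴ = s⁸, (s⁶)⁵ = s¹⁴, (s⁶)⁶ = s⁴, (s⁶)⁷ = s¹⁰, (s⁶)⁸ = e.
The smallest positive k with (s⁶)ᵏ = e is 8.

Answer: 8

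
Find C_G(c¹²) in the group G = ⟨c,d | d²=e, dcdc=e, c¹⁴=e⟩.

⟨c¹²⟩ ⊆ C_G(c¹²) since powers of c¹² commute with c¹²; so |C_G(c¹²)| ≥ |⟨c¹²⟩| = 7.
By orbit–stabilizer, |C_G(c¹²)| = |G| / |conj. class of c¹²| = 28 / 2 = 14.
The 14 elements commuting with c¹² are {e, c, c², c³, c⁴, c⁵, c⁶, c⁷, c⁸, c⁹, c¹⁰, c¹¹, c¹², c¹³}.

Answer: {e, c, c², c³, c⁴, c⁵, c⁶, c⁷, c⁸, c⁹, c¹⁰, c¹¹, c¹², c¹³}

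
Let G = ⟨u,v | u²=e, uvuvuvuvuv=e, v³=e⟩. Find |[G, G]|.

G' = [G, G] is generated by all commutators. The generator-pair commutators are: [u, v] = uvuv².
The subgroup they normally generate is {e, u, v, v², uv, uvu, uvuv, uvuvu, v²uv²u, v²uv², v²u, uv², vu, vuv, vuvu, uv²uv²u, uv²uv², uv²u, v²uv, v²uvu, v²uvuv, vuv²uv², vuv²u, vuv², uvuv², uv²uv, uv²uvu, uv²uvuv, uvuv²uv², uvuv²u, v²uv²uv, uvuv²uv, uvuv²uvu, uvuv²uvuv, v²uv²uvuv², v²uv²uvu, v²uv²uvuv, v²uvuv²uv², v²uvuv²u, v²uvuv², vuvuv², vuv²uv, vuv²uvu, vuv²uvuv, vuvuv²uv², vuvuv²u, vuvuv²uv, uv²uvuv²uv², uv²uvuv²u, uv²uvuv², v²uvuv²uv, v²uvuv²uvu, vuv²uvuv²u, vuv²uvuv², uv²uvuv²uv, uv²uvuv²uvu, uvuv²uvuv²u, uvuv²uvuv², uvuv²uvuv²uv, vuv²uvuv²uv}, of order 60.
Check: |G/G'| = 60/60 = 1 is the order of the abelianisation.

Answer: 60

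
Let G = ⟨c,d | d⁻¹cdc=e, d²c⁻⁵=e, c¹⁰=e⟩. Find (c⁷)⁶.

Compute successive powers of (c⁷), reducing at each step:
  (c⁷)²: (c⁷) · c⁷ = c⁴
  (c⁷)³: (c⁴) · c⁷ = c
  (c⁷)⁴: c · c⁷ = c⁸
  (c⁷)⁵: (c⁸) · c⁷ = c⁵
  (c⁷)⁶: (c⁵) · c⁷ = c²

Answer: c²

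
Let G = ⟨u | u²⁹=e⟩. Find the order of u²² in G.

Compute successive powers until reaching e:
  (u²²)¹ = u²², (u²²)² = u¹⁵, (u²²)³ = u⁸, (u²²)⁴ = u, (u²²)⁵ = u²³, (u²²)⁶ = u¹⁶, (u²²)⁷ = u⁹, (u²²)⁸ = u², (u²²)⁹ = u²⁴, (u²²)¹⁰ = u¹⁷, (u²²)¹¹ = u¹⁰, (u²²)¹² = u³, (u²²)¹³ = u²⁵, (u²²)¹⁴ = u¹⁸, (u²²)¹⁵ = u¹¹, (u²²)¹⁶ = u⁴, (u²²)¹⁷ = u²⁶, (u²²)¹⁸ = u¹⁹, (u²²)¹⁹ = u¹², (u²²)²⁰ = u⁵, (u²²)²¹ = u²⁷, (u²²)²² = u²⁰, (u²²)²³ = u¹³, (u²²)²⁴ = u⁶, (u²²)²⁵ = u²⁸, (u²²)²⁶ = u²¹, (u²²)²⁷ = u¹⁴, (u²²)²⁸ = u⁷, (u²²)²⁹ = e.
The smallest positive k with (u²²)ᵏ = e is 29.

Answer: 29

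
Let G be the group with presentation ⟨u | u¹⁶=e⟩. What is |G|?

G is generated by a single element, so G is cyclic. The relator gives u¹⁶ = e and no smaller power is forced to be e, so the 16 powers {e, u, u², u³, u⁴, u⁵, u⁶, u⁷, u⁸, u⁹, u¹², u¹³, u¹¹, u¹⁰, u¹⁴, u¹⁵} are distinct. Hence |G| = 16.

Answer: 16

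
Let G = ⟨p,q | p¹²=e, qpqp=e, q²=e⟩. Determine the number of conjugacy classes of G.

The conjugacy classes (representative and size) are:
  [e] (size 1), [p¹¹] (size 2), [p²] (size 2), [p⁹] (size 2), [p⁴] (size 2), [p⁵] (size 2), [p⁶] (size 1), [q] (size 6), [pq] (size 6).
Class equation: 1 + 2 + 2 + 2 + 2 + 2 + 1 + 6 + 6 = 24 = |G|. So G has 9 conjugacy classes.

Answer: 9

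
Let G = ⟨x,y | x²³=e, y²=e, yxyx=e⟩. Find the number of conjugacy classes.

The conjugacy classes (representative and size) are:
  [e] (size 1), [x] (size 2), [x²¹] (size 2), [x²⁰] (size 2), [x⁴] (size 2), [x¹⁸] (size 2), [x⁶] (size 2), [x¹⁶] (size 2), [x⁸] (size 2), [x⁹] (size 2), [x¹⁰] (size 2), [x¹²] (size 2), [x¹⁸y] (size 23).
Class equation: 1 + 2 + 2 + 2 + 2 + 2 + 2 + 2 + 2 + 2 + 2 + 2 + 23 = 46 = |G|. So G has 13 conjugacy classes.

Answer: 13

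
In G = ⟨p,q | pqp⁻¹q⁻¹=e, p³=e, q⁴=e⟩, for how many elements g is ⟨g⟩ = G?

G is cyclic of order 12. An element generates G iff its order is 12, and a cyclic group of order 12 has exactly φ(12) = 4 such elements.

Answer: 4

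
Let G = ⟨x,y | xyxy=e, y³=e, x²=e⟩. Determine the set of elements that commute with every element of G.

An element z ∈ Z(G) iff z commutes with every generator.
For example e is central: e·x = x = x·e; e·y = y = y·e.
Whereas x ∉ Z(G) since x·y = xy ≠ xy² = y·x.
Checking each of the 6 elements this way gives Z(G) = {e}, of order 1.

Answer: {e}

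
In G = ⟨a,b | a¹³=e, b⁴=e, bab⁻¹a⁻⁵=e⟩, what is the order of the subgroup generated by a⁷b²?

|⟨a⁷b²⟩| equals the order of a⁷b². Compute successive powers until reaching e:
  (a⁷b²)¹ = a⁷b², (a⁷b²)² = e.
The smallest positive k with (a⁷b²)ᵏ = e is 2, so |⟨a⁷b²⟩| = 2.

Answer: 2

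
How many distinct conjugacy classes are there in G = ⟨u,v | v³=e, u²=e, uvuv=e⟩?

The conjugacy classes (representative and size) are:
  [e] (size 1), [uv²] (size 3), [v²] (size 2).
Class equation: 1 + 3 + 2 = 6 = |G|. So G has 3 conjugacy classes.

Answer: 3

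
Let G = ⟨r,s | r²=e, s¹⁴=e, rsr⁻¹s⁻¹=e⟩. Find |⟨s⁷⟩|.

|⟨s⁷⟩| equals the order of s⁷. Compute successive powers until reaching e:
  (s⁷)¹ = s⁷, (s⁷)² = e.
The smallest positive k with (s⁷)ᵏ = e is 2, so |⟨s⁷⟩| = 2.

Answer: 2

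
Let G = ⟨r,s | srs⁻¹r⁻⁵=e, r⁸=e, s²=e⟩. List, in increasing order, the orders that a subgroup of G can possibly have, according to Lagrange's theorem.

|G| = 16 = 2⁴. By Lagrange's theorem the order of any subgroup divides 16; the divisors of 16 are 1, 2, 4, 8, 16.

Answer: 1, 2, 4, 8, 16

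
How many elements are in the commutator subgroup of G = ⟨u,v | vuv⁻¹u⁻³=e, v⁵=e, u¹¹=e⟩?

G' = [G, G] is generated by all commutators. The generator-pair commutators are: [u, v] = u⁹.
The subgroup they normally generate is {e, u, u², u³, u⁴, u⁵, u⁶, u⁷, u⁸, u⁹, u¹⁰}, of order 11.
Check: |G/G'| = 55/11 = 5 is the order of the abelianisation.

Answer: 11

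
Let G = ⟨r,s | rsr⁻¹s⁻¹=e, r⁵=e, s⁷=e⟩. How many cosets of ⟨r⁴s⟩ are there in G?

First find ord(r⁴s) by computing successive powers:
  (r⁴s)¹ = r⁴s, (r⁴s)² = r³s², (r⁴s)³ = r²s³, (r⁴s)⁴ = rs⁴, (r⁴s)⁵ = s⁵, (r⁴s)⁶ = r⁴s⁶, (r⁴s)⁷ = r³, (r⁴s)⁸ = r²s, (r⁴s)⁹ = rs², (r⁴s)¹⁰ = s³, (r⁴s)¹¹ = r⁴s⁴, (r⁴s)¹² = r³s⁵, (r⁴s)¹³ = r²s⁶, (r⁴s)¹⁴ = r, (r⁴s)¹⁵ = s, (r⁴s)¹⁶ = r⁴s², (r⁴s)¹⁷ = r³s³, (r⁴s)¹⁸ = r²s⁴, (r⁴s)¹⁹ = rs⁵, (r⁴s)²⁰ = s⁶, (r⁴s)²¹ = r⁴, (r⁴s)²² = r³s, (r⁴s)²³ = r²s², (r⁴s)²⁴ = rs³, (r⁴s)²⁵ = s⁴, (r⁴s)²⁶ = r⁴s⁵, (r⁴s)²⁷ = r³s⁶, (r⁴s)²⁸ = r², (r⁴s)²⁹ = rs, (r⁴s)³⁰ = s², (r⁴s)³¹ = r⁴s³, (r⁴s)³² = r³s⁴, (r⁴s)³³ = r²s⁵, (r⁴s)³⁴ = rs⁶, (r⁴s)³⁵ = e.
So |⟨r⁴s⟩| = ord(r⁴s) = 35. With |G| = 35, by Lagrange [G : ⟨r⁴s⟩] = 35/35 = 1.

Answer: 1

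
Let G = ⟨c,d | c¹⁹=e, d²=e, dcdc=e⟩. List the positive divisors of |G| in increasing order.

|G| = 38 = 2 · 19. By Lagrange's theorem the order of any subgroup divides 38; the divisors of 38 are 1, 2, 19, 38.

Answer: 1, 2, 19, 38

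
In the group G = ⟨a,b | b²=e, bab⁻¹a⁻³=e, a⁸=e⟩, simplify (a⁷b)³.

Compute successive powers of (a⁷b), reducing at each step:
  (a⁷b)²: (a⁷b) · a⁷ = a⁴b;   (a⁴b) · b = a⁴
  (a⁷b)³: (a⁴) · a⁷ = a³;   (a³) · b = a³b

Answer: a³b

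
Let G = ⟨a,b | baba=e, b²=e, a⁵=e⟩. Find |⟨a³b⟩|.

|⟨a³b⟩| equals the order of a³b. Compute successive powers until reaching e:
  (a³b)¹ = a³b, (a³b)² = e.
The smallest positive k with (a³b)ᵏ = e is 2, so |⟨a³b⟩| = 2.

Answer: 2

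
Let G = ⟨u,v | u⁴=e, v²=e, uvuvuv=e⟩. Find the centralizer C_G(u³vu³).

⟨u³vu³⟩ ⊆ C_G(u³vu³) since powers of u³vu³ commute with u³vu³; so |C_G(u³vu³)| ≥ |⟨u³vu³⟩| = 4.
By orbit–stabilizer, |C_G(u³vu³)| = |G| / |conj. class of u³vu³| = 24 / 6 = 4.
The 4 elements commuting with u³vu³ are {e, uvu, u³vu³, vu²v}.

Answer: {e, uvu, u³vu³, vu²v}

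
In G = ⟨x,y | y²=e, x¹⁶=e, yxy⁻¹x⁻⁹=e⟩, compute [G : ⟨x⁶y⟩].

First find ord(x⁶y) by computing successive powers:
  (x⁶y)¹ = x⁶y, (x⁶y)² = x¹², (x⁶y)³ = x²y, (x⁶y)⁴ = x⁸, (x⁶y)⁵ = x¹⁴y, (x⁶y)⁶ = x⁴, (x⁶y)⁷ = x¹⁰y, (x⁶y)⁸ = e.
So |⟨x⁶y⟩| = ord(x⁶y) = 8. With |G| = 32, by Lagrange [G : ⟨x⁶y⟩] = 32/8 = 4.

Answer: 4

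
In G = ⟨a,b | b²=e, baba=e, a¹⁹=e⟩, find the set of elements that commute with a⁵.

⟨a⁵⟩ ⊆ C_G(a⁵) since powers of a⁵ commute with a⁵; so |C_G(a⁵)| ≥ |⟨a⁵⟩| = 19.
By orbit–stabilizer, |C_G(a⁵)| = |G| / |conj. class of a⁵| = 38 / 2 = 19.
The 19 elements commuting with a⁵ are {e, a, a², a³, a⁴, a⁵, a⁶, a⁷, a⁸, a⁹, a¹⁰, a¹¹, a¹², a¹³, a¹⁴, a¹⁵, a¹⁶, a¹⁷, a¹⁸}.

Answer: {e, a, a², a³, a⁴, a⁵, a⁶, a⁷, a⁸, a⁹, a¹⁰, a¹¹, a¹², a¹³, a¹⁴, a¹⁵, a¹⁶, a¹⁷, a¹⁸}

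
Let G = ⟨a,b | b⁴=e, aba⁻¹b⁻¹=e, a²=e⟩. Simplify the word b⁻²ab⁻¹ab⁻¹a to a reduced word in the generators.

Multiply left to right, reducing at each step:
  (b²) · a = ab²
  (ab²) · b⁻¹ = ab
  (ab) · a = b
  b · b⁻¹ = e
  e · a = a

Answer: a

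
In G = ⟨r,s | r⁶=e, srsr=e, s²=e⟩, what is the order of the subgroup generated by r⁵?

|⟨r⁵⟩| equals the order of r⁵. Compute successive powers until reaching e:
  (r⁵)¹ = r⁵, (r⁵)² = r⁴, (r⁵)³ = r³, (r⁵)⁴ = r², (r⁵)⁵ = r, (r⁵)⁶ = e.
The smallest positive k with (r⁵)ᵏ = e is 6, so |⟨r⁵⟩| = 6.

Answer: 6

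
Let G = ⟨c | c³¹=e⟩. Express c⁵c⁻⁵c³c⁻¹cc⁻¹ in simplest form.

Multiply left to right, reducing at each step:
  (c⁵) · c⁻⁵ = e
  e · c³ = c³
  (c³) · c⁻¹ = c²
  (c²) · c = c³
  (c³) · c⁻¹ = c²

Answer: c²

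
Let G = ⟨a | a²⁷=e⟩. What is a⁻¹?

The order of a is 27 (smallest k with aᵏ = e), so a⁻¹ = a²⁶ = a²⁶.
Check: a · (a²⁶) → a · a²⁶ = e, giving e as required.

Answer: a²⁶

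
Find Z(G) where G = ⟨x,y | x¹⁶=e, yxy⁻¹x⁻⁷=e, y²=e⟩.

An element z ∈ Z(G) iff z commutes with every generator.
For example x⁸ is central: (x⁸)·x = x⁹ = x·(x⁸); (x⁸)·y = x⁸y = y·(x⁸).
Whereas x ∉ Z(G) since x·y = xy ≠ x⁷y = y·x.
Checking each of the 32 elements this way gives Z(G) = {e, x⁸}, of order 2.

Answer: {e, x⁸}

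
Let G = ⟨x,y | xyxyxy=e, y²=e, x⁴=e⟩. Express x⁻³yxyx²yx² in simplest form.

Multiply left to right, reducing at each step:
  x · y = xy
  (xy) · x = xyx
  (xyx) · y = yx³
  (yx³) · x² = yx
  (yx) · y = x³yx³
  (x³yx³) · x² = x³yx

Answer: x³yx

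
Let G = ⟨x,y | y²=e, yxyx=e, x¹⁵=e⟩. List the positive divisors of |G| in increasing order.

|G| = 30 = 2 · 3 · 5. By Lagrange's theorem the order of any subgroup divides 30; the divisors of 30 are 1, 2, 3, 5, 6, 10, 15, 30.

Answer: 1, 2, 3, 5, 6, 10, 15, 30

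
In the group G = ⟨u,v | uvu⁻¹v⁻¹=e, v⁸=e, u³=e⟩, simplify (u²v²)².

Compute successive powers of (u²v²), reducing at each step:
  (u²v²)²: (u²v²) · u² = uv²;   (uv²) · v² = uv⁴

Answer: uv⁴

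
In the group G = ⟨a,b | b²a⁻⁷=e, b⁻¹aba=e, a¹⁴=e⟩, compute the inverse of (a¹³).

The order of (a¹³) is 14 (smallest k with (a¹³)ᵏ = e), so (a¹³)⁻¹ = (a¹³)¹³ = a.
Check: (a¹³) · a → (a¹³) · a = e, giving e as required.

Answer: a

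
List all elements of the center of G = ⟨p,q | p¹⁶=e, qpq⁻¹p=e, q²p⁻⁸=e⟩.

An element z ∈ Z(G) iff z commutes with every generator.
For example p⁸ is central: (p⁸)·p = p⁹ = p·(p⁸); (p⁸)·q = q⁻¹ = q·(p⁸).
Whereas p ∉ Z(G) since p·q = pq ≠ p⁷q⁻¹ = q·p.
Checking each of the 32 elements this way gives Z(G) = {e, p⁸}, of order 2.

Answer: {e, p⁸}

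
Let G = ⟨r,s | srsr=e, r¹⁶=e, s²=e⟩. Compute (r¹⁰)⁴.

Compute successive powers of (r¹⁰), reducing at each step:
  (r¹⁰)²: (r¹⁰) · r¹⁰ = r⁴
  (r¹⁰)³: (r⁴) · r¹⁰ = r¹⁴
  (r¹⁰)⁴: (r¹⁴) · r¹⁰ = r⁸

Answer: r⁸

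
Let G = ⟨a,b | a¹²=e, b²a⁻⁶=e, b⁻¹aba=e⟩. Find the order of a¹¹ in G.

Compute successive powers until reaching e:
  (a¹¹)¹ = a¹¹, (a¹¹)² = a¹⁰, (a¹¹)³ = a⁹, (a¹¹)⁴ = a⁸, (a¹¹)⁵ = a⁷, (a¹¹)⁶ = a⁶, (a¹¹)⁷ = a⁵, (a¹¹)⁸ = a⁴, (a¹¹)⁹ = a³, (a¹¹)¹⁰ = a², (a¹¹)¹¹ = a, (a¹¹)¹² = e.
The smallest positive k with (a¹¹)ᵏ = e is 12.

Answer: 12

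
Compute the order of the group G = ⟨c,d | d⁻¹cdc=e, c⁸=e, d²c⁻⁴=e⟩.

Enumerate words in the generators, reducing via the relations: the distinct elements are
  {c, d, e, cd, c², c³, c⁴, c⁵, c⁶, c⁷, c²d, c³d, d⁻¹, cd⁻¹, c²d⁻¹, c³d⁻¹}.
No further products give new elements, so |G| = 16.

Answer: 16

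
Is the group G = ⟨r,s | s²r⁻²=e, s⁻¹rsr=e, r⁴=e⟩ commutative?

r·s = rs but s·r = rs⁻¹, so r·s ≠ s·r and G is not abelian.

Answer: No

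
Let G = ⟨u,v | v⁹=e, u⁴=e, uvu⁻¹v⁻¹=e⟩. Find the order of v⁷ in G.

Compute successive powers until reaching e:
  (v⁷)¹ = v⁷, (v⁷)² = v⁵, (v⁷)³ = v³, (v⁷)⁴ = v, (v⁷)⁵ = v⁸, (v⁷)⁶ = v⁶, (v⁷)⁷ = v⁴, (v⁷)⁸ = v², (v⁷)⁹ = e.
The smallest positive k with (v⁷)ᵏ = e is 9.

Answer: 9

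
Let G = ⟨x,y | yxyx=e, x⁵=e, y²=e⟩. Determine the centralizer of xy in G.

⟨xy⟩ ⊆ C_G(xy) since powers of xy commute with xy; so |C_G(xy)| ≥ |⟨xy⟩| = 2.
By orbit–stabilizer, |C_G(xy)| = |G| / |conj. class of xy| = 10 / 5 = 2.
The 2 elements commuting with xy are {e, xy}.

Answer: {e, xy}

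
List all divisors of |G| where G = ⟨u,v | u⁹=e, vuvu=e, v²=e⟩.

|G| = 18 = 2 · 3². By Lagrange's theorem the order of any subgroup divides 18; the divisors of 18 are 1, 2, 3, 6, 9, 18.

Answer: 1, 2, 3, 6, 9, 18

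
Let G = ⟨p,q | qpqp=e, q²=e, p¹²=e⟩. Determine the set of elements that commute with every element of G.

An element z ∈ Z(G) iff z commutes with every generator.
For example p⁶ is central: (p⁶)·p = p⁷ = p·(p⁶); (p⁶)·q = p⁶q = q·(p⁶).
Whereas p ∉ Z(G) since p·q = pq ≠ p¹¹q = q·p.
Checking each of the 24 elements this way gives Z(G) = {e, p⁶}, of order 2.

Answer: {e, p⁶}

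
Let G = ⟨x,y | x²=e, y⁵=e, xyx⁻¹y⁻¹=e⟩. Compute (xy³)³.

Compute successive powers of (xy³), reducing at each step:
  (xy³)²: (xy³) · x = y³;   (y³) · y³ = y
  (xy³)³: y · x = xy;   (xy) · y³ = xy⁴

Answer: xy⁴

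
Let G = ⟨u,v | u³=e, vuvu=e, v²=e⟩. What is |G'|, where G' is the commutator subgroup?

G' = [G, G] is generated by all commutators. The generator-pair commutators are: [u, v] = u².
The subgroup they normally generate is {e, u, u²}, of order 3.
Check: |G/G'| = 6/3 = 2 is the order of the abelianisation.

Answer: 3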